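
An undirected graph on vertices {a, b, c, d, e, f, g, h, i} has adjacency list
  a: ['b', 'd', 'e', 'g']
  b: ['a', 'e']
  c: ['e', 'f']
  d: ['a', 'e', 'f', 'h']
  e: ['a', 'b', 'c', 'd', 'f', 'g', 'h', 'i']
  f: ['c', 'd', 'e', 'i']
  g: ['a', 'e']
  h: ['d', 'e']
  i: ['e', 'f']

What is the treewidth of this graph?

A width-2 tree decomposition is:
Bags: B1 = {d, e, h}  B2 = {a, d, e}  B3 = {d, e, f}  B4 = {e, f, i}  B5 = {a, e, g}  B6 = {c, e, f}  B7 = {a, b, e}
Tree: B1–B2, B1–B3, B3–B4, B2–B5, B3–B6, B5–B7
Every bag has size at most 3, so the width is 3 − 1 = 2 and tw(G) ≤ 2. For the lower bound, the 3 vertices {d, e, h} are pairwise adjacent, and any tree decomposition puts a clique entirely inside one bag — forcing width ≥ 2. The upper and lower bounds meet at 2, so that is the treewidth.

2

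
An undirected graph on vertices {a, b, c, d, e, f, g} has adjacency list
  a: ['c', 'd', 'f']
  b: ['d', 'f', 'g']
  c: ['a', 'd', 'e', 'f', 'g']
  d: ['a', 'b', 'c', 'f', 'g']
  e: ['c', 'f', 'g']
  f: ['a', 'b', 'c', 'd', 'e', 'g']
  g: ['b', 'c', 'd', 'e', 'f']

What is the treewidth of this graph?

3

A width-3 tree decomposition is:
Bags: B1 = {c, e, f, g}  B2 = {c, d, f, g}  B3 = {b, d, f, g}  B4 = {a, c, d, f}
Tree: B1–B2, B2–B3, B2–B4
Each bag holds 4 vertices, so the decomposition has width 3, which upper-bounds the treewidth. Conversely, {c, d, f, g} is a clique of size 4, and the vertices of any clique must share a bag in every tree decomposition; so some bag has ≥ 4 vertices and tw(G) ≥ 3. The upper and lower bounds meet at 3, so that is the treewidth.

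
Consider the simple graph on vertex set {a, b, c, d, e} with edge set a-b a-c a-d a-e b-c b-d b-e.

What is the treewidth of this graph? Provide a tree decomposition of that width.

Each bag holds 3 vertices, so the decomposition has width 2, which upper-bounds the treewidth. For the lower bound, the 3 vertices {a, b, d} are pairwise adjacent, and any tree decomposition puts a clique entirely inside one bag — forcing width ≥ 2. The upper and lower bounds meet at 2, so that is the treewidth.

Treewidth 2.
One optimal decomposition is:
Bags: B1 = {a, b, c}  B2 = {a, b, e}  B3 = {a, b, d}
Tree: B1–B2, B1–B3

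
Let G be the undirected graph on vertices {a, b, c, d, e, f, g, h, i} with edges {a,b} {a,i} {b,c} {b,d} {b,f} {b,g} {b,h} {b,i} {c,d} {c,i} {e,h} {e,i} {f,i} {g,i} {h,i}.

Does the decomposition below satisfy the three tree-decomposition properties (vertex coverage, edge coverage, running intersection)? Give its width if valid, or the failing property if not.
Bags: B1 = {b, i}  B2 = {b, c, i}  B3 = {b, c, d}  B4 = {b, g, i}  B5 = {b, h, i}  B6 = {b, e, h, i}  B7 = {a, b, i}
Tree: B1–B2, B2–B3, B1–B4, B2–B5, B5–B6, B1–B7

No — vertex f appears in no bag.

A tree decomposition must satisfy three properties: every vertex lies in some bag; for every edge, both endpoints lie together in some bag; and for every vertex, the bags containing it form a connected subtree. Here vertex f appears in no bag, so the decomposition is invalid.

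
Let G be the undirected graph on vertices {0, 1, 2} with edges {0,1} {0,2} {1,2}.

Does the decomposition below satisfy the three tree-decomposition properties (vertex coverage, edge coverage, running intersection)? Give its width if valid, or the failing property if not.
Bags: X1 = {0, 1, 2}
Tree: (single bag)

Vertex coverage: the bags together contain {0, 1, 2}, the full vertex set. Edge coverage: each edge of G has both endpoints in at least one bag. Running intersection: for every vertex, the bags containing it form a connected subtree. All three properties hold, so this is a valid tree decomposition of width max|bag| − 1 = 2, and hence tw(G) ≤ 2.

Yes; width 2.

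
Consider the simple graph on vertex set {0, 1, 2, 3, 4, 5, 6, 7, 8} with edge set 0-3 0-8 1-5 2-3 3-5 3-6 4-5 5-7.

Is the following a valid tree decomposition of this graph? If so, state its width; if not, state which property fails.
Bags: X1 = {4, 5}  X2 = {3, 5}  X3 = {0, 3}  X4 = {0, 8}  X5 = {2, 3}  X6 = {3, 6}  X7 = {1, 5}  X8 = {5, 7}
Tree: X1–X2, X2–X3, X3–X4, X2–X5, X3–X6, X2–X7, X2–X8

Yes; width 1.

Every vertex of G appears in some bag (union = {0, 1, 2, 3, 4, 5, 6, 7, 8}); every edge is covered by a bag; and for each vertex v the set of bags containing v is connected in the bag tree. The decomposition is therefore valid. The largest bag has 2 vertices, so the width is 1.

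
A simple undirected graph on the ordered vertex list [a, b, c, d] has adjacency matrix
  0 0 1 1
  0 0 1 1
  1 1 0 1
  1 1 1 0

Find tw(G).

2

A width-2 tree decomposition is:
Bags: B1 = {a, c, d}  B2 = {b, c, d}
Tree: B1–B2
The largest bag has 3 vertices, giving width 2; this decomposition certifies tw(G) ≤ 2. For the lower bound, the 3 vertices {a, c, d} are pairwise adjacent, and any tree decomposition puts a clique entirely inside one bag — forcing width ≥ 2. Combining the bounds, tw(G) = 2.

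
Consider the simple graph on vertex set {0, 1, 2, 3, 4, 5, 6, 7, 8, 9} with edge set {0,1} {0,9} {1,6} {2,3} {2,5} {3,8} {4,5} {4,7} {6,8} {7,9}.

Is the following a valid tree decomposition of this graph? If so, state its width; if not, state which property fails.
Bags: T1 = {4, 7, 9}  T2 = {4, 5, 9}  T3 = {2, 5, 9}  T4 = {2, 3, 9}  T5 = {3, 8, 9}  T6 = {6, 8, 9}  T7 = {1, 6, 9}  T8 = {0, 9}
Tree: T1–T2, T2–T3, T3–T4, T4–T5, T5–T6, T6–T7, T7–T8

No — edge (1,0) lies in no bag.

A tree decomposition must satisfy three properties: every vertex lies in some bag; for every edge, both endpoints lie together in some bag; and for every vertex, the bags containing it form a connected subtree. Here edge (1,0) lies in no bag, so the decomposition is invalid.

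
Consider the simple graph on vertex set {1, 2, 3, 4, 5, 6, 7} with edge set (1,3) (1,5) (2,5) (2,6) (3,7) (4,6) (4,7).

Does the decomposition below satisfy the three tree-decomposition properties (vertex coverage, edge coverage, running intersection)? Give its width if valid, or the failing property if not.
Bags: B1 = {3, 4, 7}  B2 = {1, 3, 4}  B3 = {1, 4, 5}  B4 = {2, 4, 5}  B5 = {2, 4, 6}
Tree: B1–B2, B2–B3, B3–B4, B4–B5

Yes; width 2.

Vertex coverage: the bags together contain {1, 2, 3, 4, 5, 6, 7}, the full vertex set. Edge coverage: each edge of G has both endpoints in at least one bag. Running intersection: for every vertex, the bags containing it form a connected subtree. All three properties hold, so this is a valid tree decomposition of width max|bag| − 1 = 2, and hence tw(G) ≤ 2.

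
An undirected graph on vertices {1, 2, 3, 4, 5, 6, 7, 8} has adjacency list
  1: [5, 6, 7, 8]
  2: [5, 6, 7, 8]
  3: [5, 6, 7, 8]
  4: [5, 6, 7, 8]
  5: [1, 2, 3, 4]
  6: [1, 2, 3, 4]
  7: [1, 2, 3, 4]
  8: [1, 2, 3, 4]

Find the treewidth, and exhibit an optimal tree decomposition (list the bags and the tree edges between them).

Treewidth 4.
One optimal decomposition is:
Bags: B1 = {4, 5, 6, 7, 8}  B2 = {3, 5, 6, 7, 8}  B3 = {2, 5, 6, 7, 8}  B4 = {1, 5, 6, 7, 8}
Tree: B1–B2, B2–B3, B3–B4

The largest bag has 5 vertices, giving width 4; this decomposition certifies tw(G) ≤ 4. For the lower bound: the 5 vertex sets {4,8}, {3,5}, {2,6}, {7}, {1} are disjoint, each induces a connected subgraph, and every pair is joined by at least one edge of G. Contracting each set to a single vertex therefore yields K_{5} as a minor, and since treewidth is minor-monotone, tw(G) ≥ tw(K_{5}) = 4. Therefore the treewidth is 4.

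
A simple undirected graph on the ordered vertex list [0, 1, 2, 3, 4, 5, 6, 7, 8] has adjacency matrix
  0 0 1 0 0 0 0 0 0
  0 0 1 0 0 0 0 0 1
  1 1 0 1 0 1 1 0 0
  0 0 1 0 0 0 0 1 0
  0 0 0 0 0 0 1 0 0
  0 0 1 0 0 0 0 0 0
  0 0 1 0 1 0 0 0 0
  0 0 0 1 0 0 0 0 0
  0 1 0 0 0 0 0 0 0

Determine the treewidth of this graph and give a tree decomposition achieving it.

Treewidth 1.
Bags: B1 = {2, 3}  B2 = {2, 6}  B3 = {4, 6}  B4 = {2, 5}  B5 = {3, 7}  B6 = {1, 2}  B7 = {1, 8}  B8 = {0, 2}
Tree: B1–B2, B2–B3, B2–B4, B1–B5, B4–B6, B6–B7, B1–B8

Every bag has size at most 2, so the width is 2 − 1 = 1 and tw(G) ≤ 1. G has an edge, so its treewidth is at least 1. The upper and lower bounds meet at 1, so that is the treewidth.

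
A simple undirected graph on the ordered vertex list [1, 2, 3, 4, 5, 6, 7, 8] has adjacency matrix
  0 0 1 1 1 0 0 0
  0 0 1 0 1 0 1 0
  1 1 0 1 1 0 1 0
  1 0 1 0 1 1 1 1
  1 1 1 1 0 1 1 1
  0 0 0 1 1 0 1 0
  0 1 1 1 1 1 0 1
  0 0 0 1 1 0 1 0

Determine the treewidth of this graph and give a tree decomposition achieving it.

Each bag holds 4 vertices, so the decomposition has width 3, which upper-bounds the treewidth. For the lower bound, the 4 vertices {2, 3, 5, 7} are pairwise adjacent, and any tree decomposition puts a clique entirely inside one bag — forcing width ≥ 3. The upper and lower bounds meet at 3, so that is the treewidth.

Treewidth 3.
One optimal decomposition is:
Bags: B1 = {3, 4, 5, 7}  B2 = {4, 5, 7, 8}  B3 = {1, 3, 4, 5}  B4 = {4, 5, 6, 7}  B5 = {2, 3, 5, 7}
Tree: B1–B2, B1–B3, B1–B4, B1–B5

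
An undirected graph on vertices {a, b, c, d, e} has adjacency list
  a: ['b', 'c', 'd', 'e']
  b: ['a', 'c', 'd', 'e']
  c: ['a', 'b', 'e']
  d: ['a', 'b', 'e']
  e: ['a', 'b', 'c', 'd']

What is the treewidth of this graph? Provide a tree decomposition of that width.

Treewidth 3.
Bags: B1 = {a, b, c, e}  B2 = {a, b, d, e}
Tree: B1–B2

Each bag holds 4 vertices, so the decomposition has width 3, which upper-bounds the treewidth. For the lower bound, the 4 vertices {a, b, d, e} are pairwise adjacent, and any tree decomposition puts a clique entirely inside one bag — forcing width ≥ 3. Hence tw(G) = 3 exactly.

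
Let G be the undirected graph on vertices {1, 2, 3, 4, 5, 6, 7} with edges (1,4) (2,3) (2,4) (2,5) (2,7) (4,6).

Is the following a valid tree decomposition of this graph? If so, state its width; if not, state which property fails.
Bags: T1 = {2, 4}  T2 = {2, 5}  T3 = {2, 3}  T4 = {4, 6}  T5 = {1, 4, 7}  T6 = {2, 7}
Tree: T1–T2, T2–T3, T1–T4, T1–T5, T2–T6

A tree decomposition must satisfy three properties: every vertex lies in some bag; for every edge, both endpoints lie together in some bag; and for every vertex, the bags containing it form a connected subtree. Here bags containing vertex 7 are not connected in the tree, so the decomposition is invalid.

No — bags containing vertex 7 are not connected in the tree.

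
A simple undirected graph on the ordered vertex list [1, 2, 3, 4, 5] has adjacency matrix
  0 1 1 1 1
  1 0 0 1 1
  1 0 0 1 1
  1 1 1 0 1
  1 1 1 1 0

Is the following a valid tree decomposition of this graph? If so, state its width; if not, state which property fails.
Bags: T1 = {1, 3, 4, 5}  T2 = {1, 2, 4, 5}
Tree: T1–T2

Checking the three conditions: (i) the bags cover all of {1, 2, 3, 4, 5}; (ii) for each edge, some bag contains both endpoints; (iii) the bags containing any fixed vertex form a subtree. All hold, so the decomposition is valid with width 4 − 1 = 3.

Yes; width 3.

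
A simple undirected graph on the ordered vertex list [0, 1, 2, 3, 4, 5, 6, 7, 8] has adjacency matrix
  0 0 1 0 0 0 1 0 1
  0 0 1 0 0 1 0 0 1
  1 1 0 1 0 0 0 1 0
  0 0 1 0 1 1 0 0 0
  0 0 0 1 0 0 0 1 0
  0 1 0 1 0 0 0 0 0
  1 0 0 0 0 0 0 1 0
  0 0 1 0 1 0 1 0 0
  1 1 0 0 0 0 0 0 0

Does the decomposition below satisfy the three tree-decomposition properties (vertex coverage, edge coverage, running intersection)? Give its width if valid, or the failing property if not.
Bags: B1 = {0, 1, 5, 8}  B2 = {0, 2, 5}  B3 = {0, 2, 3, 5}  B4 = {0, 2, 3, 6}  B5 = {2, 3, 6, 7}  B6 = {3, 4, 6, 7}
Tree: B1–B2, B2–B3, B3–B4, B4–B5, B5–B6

No — edge (1,2) lies in no bag.

A tree decomposition must satisfy three properties: every vertex lies in some bag; for every edge, both endpoints lie together in some bag; and for every vertex, the bags containing it form a connected subtree. Here edge (1,2) lies in no bag, so the decomposition is invalid.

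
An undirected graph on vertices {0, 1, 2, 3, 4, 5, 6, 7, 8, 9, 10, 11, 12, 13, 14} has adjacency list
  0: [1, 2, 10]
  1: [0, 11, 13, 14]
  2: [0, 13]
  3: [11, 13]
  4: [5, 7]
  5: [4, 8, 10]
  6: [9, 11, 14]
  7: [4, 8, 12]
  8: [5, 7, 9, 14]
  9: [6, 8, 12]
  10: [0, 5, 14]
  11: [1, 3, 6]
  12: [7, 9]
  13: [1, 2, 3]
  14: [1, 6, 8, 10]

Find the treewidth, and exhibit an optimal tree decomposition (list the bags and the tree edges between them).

Treewidth 3.
One optimal decomposition is:
Bags: B1 = {0, 2, 3, 13}  B2 = {0, 1, 3, 13}  B3 = {0, 1, 3, 11}  B4 = {0, 1, 10, 11}  B5 = {1, 10, 11, 14}  B6 = {6, 10, 11, 14}  B7 = {5, 6, 10, 14}  B8 = {5, 6, 8, 14}  B9 = {5, 6, 8, 9}  B10 = {4, 5, 8, 9}  B11 = {4, 7, 8, 9}  B12 = {4, 7, 9, 12}
Tree: B1–B2, B2–B3, B3–B4, B4–B5, B5–B6, B6–B7, B7–B8, B8–B9, B9–B10, B10–B11, B11–B12

Every bag has size at most 4, so the width is 4 − 1 = 3 and tw(G) ≤ 3. For the lower bound: the 4 vertex sets {2,3,13}, {0}, {1}, {6,10,11,14} are disjoint, each induces a connected subgraph, and every pair is joined by at least one edge of G. Contracting each set to a single vertex therefore yields K_{4} as a minor, and since treewidth is minor-monotone, tw(G) ≥ tw(K_{4}) = 3. Hence tw(G) = 3 exactly.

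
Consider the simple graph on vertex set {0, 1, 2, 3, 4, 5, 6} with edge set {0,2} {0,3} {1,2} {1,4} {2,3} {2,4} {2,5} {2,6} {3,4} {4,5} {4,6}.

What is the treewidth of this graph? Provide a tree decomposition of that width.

Treewidth 2.
Bags: B1 = {1, 2, 4}  B2 = {2, 4, 6}  B3 = {2, 3, 4}  B4 = {2, 4, 5}  B5 = {0, 2, 3}
Tree: B1–B2, B1–B3, B1–B4, B3–B5

Each bag holds 3 vertices, so the decomposition has width 2, which upper-bounds the treewidth. For the lower bound, the 3 vertices {0, 2, 3} are pairwise adjacent, and any tree decomposition puts a clique entirely inside one bag — forcing width ≥ 2. Combining the bounds, tw(G) = 2.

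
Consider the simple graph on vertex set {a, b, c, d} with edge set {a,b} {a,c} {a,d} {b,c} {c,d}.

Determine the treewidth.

A width-2 tree decomposition is:
Bags: B1 = {a, b, c}  B2 = {a, c, d}
Tree: B1–B2
Every bag has size at most 3, so the width is 3 − 1 = 2 and tw(G) ≤ 2. On the other hand G contains the 3-clique {a, c, d}. A clique must lie in a single bag of any decomposition, so no decomposition can have width below 2. Hence tw(G) = 2 exactly.

2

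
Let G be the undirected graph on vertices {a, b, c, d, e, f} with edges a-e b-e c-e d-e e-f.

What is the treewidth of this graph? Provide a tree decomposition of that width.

Treewidth 1.
Bags: B1 = {b, e}  B2 = {e, f}  B3 = {a, e}  B4 = {d, e}  B5 = {c, e}
Tree: B1–B2, B1–B3, B3–B4, B4–B5

Each bag holds 2 vertices, so the decomposition has width 1, which upper-bounds the treewidth. Since G has at least one edge (e.g. e–b), it is not an edgeless graph, so tw(G) ≥ 1. Therefore the treewidth is 1.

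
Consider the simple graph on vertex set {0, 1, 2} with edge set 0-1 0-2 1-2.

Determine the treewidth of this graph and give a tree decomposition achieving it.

Treewidth 2.
One such decomposition:
Bags: B1 = {0, 1, 2}
Tree: (single bag)

With just one bag of size 3, the width is 3 − 1 = 2, so tw(G) ≤ 2. Conversely, {0, 1, 2} is a clique of size 3, and the vertices of any clique must share a bag in every tree decomposition; so some bag has ≥ 3 vertices and tw(G) ≥ 2. The upper and lower bounds meet at 2, so that is the treewidth.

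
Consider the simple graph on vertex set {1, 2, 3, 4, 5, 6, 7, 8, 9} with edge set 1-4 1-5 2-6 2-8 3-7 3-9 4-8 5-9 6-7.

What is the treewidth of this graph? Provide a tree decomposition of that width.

Treewidth 2.
One such decomposition:
Bags: B1 = {1, 4, 8}  B2 = {1, 2, 8}  B3 = {1, 2, 6}  B4 = {1, 6, 7}  B5 = {1, 3, 7}  B6 = {1, 3, 9}  B7 = {1, 5, 9}
Tree: B1–B2, B2–B3, B3–B4, B4–B5, B5–B6, B6–B7

The largest bag has 3 vertices, giving width 2; this decomposition certifies tw(G) ≤ 2. For the lower bound, G contains the cycle 1–4–8–2–6–7–3–9–5–1, so G is not a forest; only forests have treewidth ≤ 1, hence tw(G) ≥ 2. The upper and lower bounds meet at 2, so that is the treewidth.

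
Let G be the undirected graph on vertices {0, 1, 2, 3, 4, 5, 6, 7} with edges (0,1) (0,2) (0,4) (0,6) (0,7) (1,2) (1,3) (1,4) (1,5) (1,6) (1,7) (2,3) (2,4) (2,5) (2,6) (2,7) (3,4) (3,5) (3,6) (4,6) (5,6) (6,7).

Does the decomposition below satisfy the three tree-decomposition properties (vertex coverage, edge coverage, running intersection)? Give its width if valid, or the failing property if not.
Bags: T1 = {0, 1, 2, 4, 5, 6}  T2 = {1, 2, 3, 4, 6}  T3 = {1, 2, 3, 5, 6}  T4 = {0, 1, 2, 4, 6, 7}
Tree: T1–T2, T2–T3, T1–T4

No — bags containing vertex 5 are not connected in the tree.

A tree decomposition must satisfy three properties: every vertex lies in some bag; for every edge, both endpoints lie together in some bag; and for every vertex, the bags containing it form a connected subtree. Here bags containing vertex 5 are not connected in the tree, so the decomposition is invalid.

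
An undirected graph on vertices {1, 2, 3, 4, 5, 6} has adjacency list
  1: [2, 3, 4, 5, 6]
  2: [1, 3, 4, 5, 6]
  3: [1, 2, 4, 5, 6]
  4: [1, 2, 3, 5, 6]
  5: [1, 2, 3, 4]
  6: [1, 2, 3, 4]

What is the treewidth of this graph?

A width-4 tree decomposition is:
Bags: B1 = {1, 2, 3, 4, 5}  B2 = {1, 2, 3, 4, 6}
Tree: B1–B2
The largest bag has 5 vertices, giving width 4; this decomposition certifies tw(G) ≤ 4. Conversely, {1, 2, 3, 4, 5} is a clique of size 5, and the vertices of any clique must share a bag in every tree decomposition; so some bag has ≥ 5 vertices and tw(G) ≥ 4. Hence tw(G) = 4 exactly.

4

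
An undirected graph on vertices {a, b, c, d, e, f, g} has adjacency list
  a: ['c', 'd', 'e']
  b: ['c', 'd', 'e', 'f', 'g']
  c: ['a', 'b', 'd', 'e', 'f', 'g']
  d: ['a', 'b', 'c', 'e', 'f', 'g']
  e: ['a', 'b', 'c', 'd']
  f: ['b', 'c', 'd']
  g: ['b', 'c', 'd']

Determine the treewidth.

3

A width-3 tree decomposition is:
Bags: B1 = {b, c, d, f}  B2 = {b, c, d, e}  B3 = {a, c, d, e}  B4 = {b, c, d, g}
Tree: B1–B2, B2–B3, B2–B4
Every bag has size at most 4, so the width is 4 − 1 = 3 and tw(G) ≤ 3. Conversely, {a, c, d, e} is a clique of size 4, and the vertices of any clique must share a bag in every tree decomposition; so some bag has ≥ 4 vertices and tw(G) ≥ 3. Combining the bounds, tw(G) = 3.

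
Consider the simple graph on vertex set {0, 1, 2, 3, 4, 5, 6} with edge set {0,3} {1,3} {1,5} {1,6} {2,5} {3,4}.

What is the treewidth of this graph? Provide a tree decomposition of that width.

Treewidth 1.
One such decomposition:
Bags: B1 = {0, 3}  B2 = {1, 3}  B3 = {1, 5}  B4 = {1, 6}  B5 = {2, 5}  B6 = {3, 4}
Tree: B1–B2, B2–B3, B2–B4, B3–B5, B2–B6

The largest bag has 2 vertices, giving width 1; this decomposition certifies tw(G) ≤ 1. Any graph with an edge has treewidth ≥ 1, and G has the edge 0–3. The upper and lower bounds meet at 1, so that is the treewidth.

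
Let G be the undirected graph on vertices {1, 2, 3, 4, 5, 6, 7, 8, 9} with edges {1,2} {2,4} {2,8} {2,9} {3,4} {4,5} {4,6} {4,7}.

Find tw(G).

A width-1 tree decomposition is:
Bags: B1 = {2, 4}  B2 = {4, 7}  B3 = {2, 9}  B4 = {1, 2}  B5 = {4, 5}  B6 = {2, 8}  B7 = {3, 4}  B8 = {4, 6}
Tree: B1–B2, B1–B3, B1–B4, B2–B5, B3–B6, B1–B7, B7–B8
Each bag holds 2 vertices, so the decomposition has width 1, which upper-bounds the treewidth. G has an edge, so its treewidth is at least 1. Combining the bounds, tw(G) = 1.

1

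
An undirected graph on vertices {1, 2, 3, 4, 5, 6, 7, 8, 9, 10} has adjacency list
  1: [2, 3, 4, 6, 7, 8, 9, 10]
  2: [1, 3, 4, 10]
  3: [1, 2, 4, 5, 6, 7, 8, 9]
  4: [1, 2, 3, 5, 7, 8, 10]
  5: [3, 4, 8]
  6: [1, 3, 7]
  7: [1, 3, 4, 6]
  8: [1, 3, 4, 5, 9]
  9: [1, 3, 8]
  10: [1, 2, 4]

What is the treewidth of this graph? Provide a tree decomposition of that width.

Every bag has size at most 4, so the width is 4 − 1 = 3 and tw(G) ≤ 3. On the other hand G contains the 4-clique {1, 2, 4, 10}. A clique must lie in a single bag of any decomposition, so no decomposition can have width below 3. Combining the bounds, tw(G) = 3.

Treewidth 3.
One such decomposition:
Bags: B1 = {1, 2, 3, 4}  B2 = {1, 3, 4, 8}  B3 = {1, 2, 4, 10}  B4 = {1, 3, 4, 7}  B5 = {1, 3, 6, 7}  B6 = {1, 3, 8, 9}  B7 = {3, 4, 5, 8}
Tree: B1–B2, B1–B3, B1–B4, B4–B5, B2–B6, B2–B7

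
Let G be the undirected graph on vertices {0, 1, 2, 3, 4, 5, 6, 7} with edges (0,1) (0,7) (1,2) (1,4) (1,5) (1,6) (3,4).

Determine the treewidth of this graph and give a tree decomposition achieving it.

Each bag holds 2 vertices, so the decomposition has width 1, which upper-bounds the treewidth. Any graph with an edge has treewidth ≥ 1, and G has the edge 5–1. The upper and lower bounds meet at 1, so that is the treewidth.

Treewidth 1.
One such decomposition:
Bags: B1 = {1, 5}  B2 = {1, 4}  B3 = {3, 4}  B4 = {1, 2}  B5 = {0, 1}  B6 = {1, 6}  B7 = {0, 7}
Tree: B1–B2, B2–B3, B2–B4, B4–B5, B1–B6, B5–B7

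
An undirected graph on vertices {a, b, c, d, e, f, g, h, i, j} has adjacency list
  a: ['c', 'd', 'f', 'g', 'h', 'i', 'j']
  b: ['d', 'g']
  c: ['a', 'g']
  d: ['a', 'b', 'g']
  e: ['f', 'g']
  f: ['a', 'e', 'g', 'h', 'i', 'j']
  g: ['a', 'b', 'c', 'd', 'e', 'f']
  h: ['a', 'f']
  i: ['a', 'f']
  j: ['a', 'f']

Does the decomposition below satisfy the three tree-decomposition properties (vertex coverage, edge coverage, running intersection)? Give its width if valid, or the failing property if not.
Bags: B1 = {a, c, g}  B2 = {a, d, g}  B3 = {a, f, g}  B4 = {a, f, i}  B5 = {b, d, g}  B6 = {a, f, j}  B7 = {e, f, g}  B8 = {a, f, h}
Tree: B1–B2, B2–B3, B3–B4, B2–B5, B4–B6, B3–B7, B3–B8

Every vertex of G appears in some bag (union = {a, b, c, d, e, f, g, h, i, j}); every edge is covered by a bag; and for each vertex v the set of bags containing v is connected in the bag tree. The decomposition is therefore valid. The largest bag has 3 vertices, so the width is 2.

Yes; width 2.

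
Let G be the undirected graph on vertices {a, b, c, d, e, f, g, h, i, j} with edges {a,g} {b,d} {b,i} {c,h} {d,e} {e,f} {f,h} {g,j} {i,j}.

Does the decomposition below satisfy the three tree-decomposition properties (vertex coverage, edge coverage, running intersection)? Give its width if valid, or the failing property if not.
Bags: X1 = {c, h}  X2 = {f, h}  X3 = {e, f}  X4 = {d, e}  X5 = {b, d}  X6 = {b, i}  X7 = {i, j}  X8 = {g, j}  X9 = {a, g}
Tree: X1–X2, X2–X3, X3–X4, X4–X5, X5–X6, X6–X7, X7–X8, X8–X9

Checking the three conditions: (i) the bags cover all of {a, b, c, d, e, f, g, h, i, j}; (ii) for each edge, some bag contains both endpoints; (iii) the bags containing any fixed vertex form a subtree. All hold, so the decomposition is valid with width 2 − 1 = 1.

Yes; width 1.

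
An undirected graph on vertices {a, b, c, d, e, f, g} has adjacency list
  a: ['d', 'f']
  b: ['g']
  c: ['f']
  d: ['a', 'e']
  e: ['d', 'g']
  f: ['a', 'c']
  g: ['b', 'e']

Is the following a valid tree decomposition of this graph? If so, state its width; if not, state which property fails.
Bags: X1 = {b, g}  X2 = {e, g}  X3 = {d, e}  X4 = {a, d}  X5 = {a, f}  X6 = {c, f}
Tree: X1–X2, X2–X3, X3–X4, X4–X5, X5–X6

Yes; width 1.

Every vertex of G appears in some bag (union = {a, b, c, d, e, f, g}); every edge is covered by a bag; and for each vertex v the set of bags containing v is connected in the bag tree. The decomposition is therefore valid. The largest bag has 2 vertices, so the width is 1.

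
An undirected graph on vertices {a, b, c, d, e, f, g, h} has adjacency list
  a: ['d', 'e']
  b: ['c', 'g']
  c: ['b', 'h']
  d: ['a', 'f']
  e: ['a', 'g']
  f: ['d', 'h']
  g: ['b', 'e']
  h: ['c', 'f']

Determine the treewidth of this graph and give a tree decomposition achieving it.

Treewidth 2.
One such decomposition:
Bags: B1 = {b, e, g}  B2 = {a, b, e}  B3 = {a, b, d}  B4 = {b, d, f}  B5 = {b, f, h}  B6 = {b, c, h}
Tree: B1–B2, B2–B3, B3–B4, B4–B5, B5–B6

The largest bag has 3 vertices, giving width 2; this decomposition certifies tw(G) ≤ 2. The edges b–g–e–a–d–f–h–c–b form a cycle, so G is not a tree and its treewidth is at least 2. The upper and lower bounds meet at 2, so that is the treewidth.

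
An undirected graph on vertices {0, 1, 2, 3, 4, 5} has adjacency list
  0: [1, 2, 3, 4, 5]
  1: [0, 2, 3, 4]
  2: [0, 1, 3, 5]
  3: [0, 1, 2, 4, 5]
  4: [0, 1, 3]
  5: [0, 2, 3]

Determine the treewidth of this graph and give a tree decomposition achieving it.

Each bag holds 4 vertices, so the decomposition has width 3, which upper-bounds the treewidth. Conversely, {0, 1, 2, 3} is a clique of size 4, and the vertices of any clique must share a bag in every tree decomposition; so some bag has ≥ 4 vertices and tw(G) ≥ 3. The upper and lower bounds meet at 3, so that is the treewidth.

Treewidth 3.
One optimal decomposition is:
Bags: B1 = {0, 1, 2, 3}  B2 = {0, 1, 3, 4}  B3 = {0, 2, 3, 5}
Tree: B1–B2, B1–B3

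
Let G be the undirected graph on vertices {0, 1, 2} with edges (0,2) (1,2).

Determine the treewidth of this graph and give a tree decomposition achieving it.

Every bag has size at most 2, so the width is 2 − 1 = 1 and tw(G) ≤ 1. G has an edge, so its treewidth is at least 1. Combining the bounds, tw(G) = 1.

Treewidth 1.
Bags: B1 = {0, 2}  B2 = {1, 2}
Tree: B1–B2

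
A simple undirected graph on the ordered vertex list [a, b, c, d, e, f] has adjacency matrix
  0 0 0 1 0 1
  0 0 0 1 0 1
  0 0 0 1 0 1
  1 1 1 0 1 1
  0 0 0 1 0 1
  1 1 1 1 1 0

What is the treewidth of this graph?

A width-2 tree decomposition is:
Bags: B1 = {c, d, f}  B2 = {a, d, f}  B3 = {b, d, f}  B4 = {d, e, f}
Tree: B1–B2, B2–B3, B2–B4
The largest bag has 3 vertices, giving width 2; this decomposition certifies tw(G) ≤ 2. Conversely, {d, e, f} is a clique of size 3, and the vertices of any clique must share a bag in every tree decomposition; so some bag has ≥ 3 vertices and tw(G) ≥ 2. The upper and lower bounds meet at 2, so that is the treewidth.

2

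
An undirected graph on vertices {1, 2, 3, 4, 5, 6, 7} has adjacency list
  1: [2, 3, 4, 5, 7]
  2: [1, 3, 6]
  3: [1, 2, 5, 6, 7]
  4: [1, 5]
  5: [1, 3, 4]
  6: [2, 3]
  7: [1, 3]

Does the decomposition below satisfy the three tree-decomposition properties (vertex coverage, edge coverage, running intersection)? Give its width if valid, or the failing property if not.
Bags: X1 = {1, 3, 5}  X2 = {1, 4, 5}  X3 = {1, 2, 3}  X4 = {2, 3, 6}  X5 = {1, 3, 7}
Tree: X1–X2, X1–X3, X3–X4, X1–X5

Checking the three conditions: (i) the bags cover all of {1, 2, 3, 4, 5, 6, 7}; (ii) for each edge, some bag contains both endpoints; (iii) the bags containing any fixed vertex form a subtree. All hold, so the decomposition is valid with width 3 − 1 = 2.

Yes; width 2.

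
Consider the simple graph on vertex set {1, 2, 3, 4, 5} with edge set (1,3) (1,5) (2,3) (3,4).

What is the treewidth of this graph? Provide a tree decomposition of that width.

The largest bag has 2 vertices, giving width 1; this decomposition certifies tw(G) ≤ 1. Any graph with an edge has treewidth ≥ 1, and G has the edge 3–2. Combining the bounds, tw(G) = 1.

Treewidth 1.
One optimal decomposition is:
Bags: B1 = {2, 3}  B2 = {1, 3}  B3 = {3, 4}  B4 = {1, 5}
Tree: B1–B2, B1–B3, B2–B4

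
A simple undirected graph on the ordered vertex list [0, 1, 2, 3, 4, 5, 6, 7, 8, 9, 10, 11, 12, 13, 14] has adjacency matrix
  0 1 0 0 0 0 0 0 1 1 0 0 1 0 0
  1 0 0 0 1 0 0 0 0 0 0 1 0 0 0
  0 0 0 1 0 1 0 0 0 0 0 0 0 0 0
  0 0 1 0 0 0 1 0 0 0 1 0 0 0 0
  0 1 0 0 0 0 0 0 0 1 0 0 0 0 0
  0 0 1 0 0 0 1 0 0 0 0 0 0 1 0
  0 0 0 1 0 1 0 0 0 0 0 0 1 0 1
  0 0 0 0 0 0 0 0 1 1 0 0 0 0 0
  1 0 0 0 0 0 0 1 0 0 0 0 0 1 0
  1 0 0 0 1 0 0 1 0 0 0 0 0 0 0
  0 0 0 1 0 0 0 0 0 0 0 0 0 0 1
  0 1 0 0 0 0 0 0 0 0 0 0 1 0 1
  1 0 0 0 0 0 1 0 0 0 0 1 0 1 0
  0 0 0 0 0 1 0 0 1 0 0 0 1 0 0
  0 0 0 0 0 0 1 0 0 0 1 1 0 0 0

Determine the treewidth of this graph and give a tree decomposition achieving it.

Every bag has size at most 4, so the width is 4 − 1 = 3 and tw(G) ≤ 3. For the lower bound: the 4 vertex sets {2,3,10}, {14}, {6}, {5,11,12,13} are disjoint, each induces a connected subgraph, and every pair is joined by at least one edge of G. Contracting each set to a single vertex therefore yields K_{4} as a minor, and since treewidth is minor-monotone, tw(G) ≥ tw(K_{4}) = 3. Therefore the treewidth is 3.

Treewidth 3.
One optimal decomposition is:
Bags: B1 = {2, 3, 10, 14}  B2 = {2, 3, 6, 14}  B3 = {2, 5, 6, 14}  B4 = {5, 6, 11, 14}  B5 = {5, 6, 11, 12}  B6 = {5, 11, 12, 13}  B7 = {1, 11, 12, 13}  B8 = {0, 1, 12, 13}  B9 = {0, 1, 8, 13}  B10 = {0, 1, 4, 8}  B11 = {0, 4, 8, 9}  B12 = {4, 7, 8, 9}
Tree: B1–B2, B2–B3, B3–B4, B4–B5, B5–B6, B6–B7, B7–B8, B8–B9, B9–B10, B10–B11, B11–B12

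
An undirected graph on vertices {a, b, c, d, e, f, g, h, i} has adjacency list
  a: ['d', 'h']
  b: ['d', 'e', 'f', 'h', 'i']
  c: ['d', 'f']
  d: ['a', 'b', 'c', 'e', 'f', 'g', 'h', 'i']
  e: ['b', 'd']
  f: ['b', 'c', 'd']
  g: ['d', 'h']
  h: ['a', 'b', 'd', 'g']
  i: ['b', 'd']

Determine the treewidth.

A width-2 tree decomposition is:
Bags: B1 = {b, d, h}  B2 = {b, d, f}  B3 = {d, g, h}  B4 = {b, d, i}  B5 = {c, d, f}  B6 = {b, d, e}  B7 = {a, d, h}
Tree: B1–B2, B1–B3, B1–B4, B2–B5, B1–B6, B3–B7
The largest bag has 3 vertices, giving width 2; this decomposition certifies tw(G) ≤ 2. Conversely, {d, g, h} is a clique of size 3, and the vertices of any clique must share a bag in every tree decomposition; so some bag has ≥ 3 vertices and tw(G) ≥ 2. Combining the bounds, tw(G) = 2.

2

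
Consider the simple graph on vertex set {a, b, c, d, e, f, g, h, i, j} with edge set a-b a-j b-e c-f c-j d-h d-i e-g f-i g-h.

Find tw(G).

A width-2 tree decomposition is:
Bags: B1 = {d, f, i}  B2 = {c, d, f}  B3 = {c, d, j}  B4 = {a, d, j}  B5 = {a, b, d}  B6 = {b, d, e}  B7 = {d, e, g}  B8 = {d, g, h}
Tree: B1–B2, B2–B3, B3–B4, B4–B5, B5–B6, B6–B7, B7–B8
Every bag has size at most 3, so the width is 3 − 1 = 2 and tw(G) ≤ 2. The edges d–i–f–c–j–a–b–e–g–h–d form a cycle, so G is not a tree and its treewidth is at least 2. Hence tw(G) = 2 exactly.

2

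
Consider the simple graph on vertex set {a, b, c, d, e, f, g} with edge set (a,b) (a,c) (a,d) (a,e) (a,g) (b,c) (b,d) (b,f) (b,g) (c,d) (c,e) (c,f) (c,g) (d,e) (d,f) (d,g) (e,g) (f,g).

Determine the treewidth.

4

A width-4 tree decomposition is:
Bags: B1 = {a, b, c, d, g}  B2 = {a, c, d, e, g}  B3 = {b, c, d, f, g}
Tree: B1–B2, B1–B3
The largest bag has 5 vertices, giving width 4; this decomposition certifies tw(G) ≤ 4. Conversely, {b, c, d, f, g} is a clique of size 5, and the vertices of any clique must share a bag in every tree decomposition; so some bag has ≥ 5 vertices and tw(G) ≥ 4. Hence tw(G) = 4 exactly.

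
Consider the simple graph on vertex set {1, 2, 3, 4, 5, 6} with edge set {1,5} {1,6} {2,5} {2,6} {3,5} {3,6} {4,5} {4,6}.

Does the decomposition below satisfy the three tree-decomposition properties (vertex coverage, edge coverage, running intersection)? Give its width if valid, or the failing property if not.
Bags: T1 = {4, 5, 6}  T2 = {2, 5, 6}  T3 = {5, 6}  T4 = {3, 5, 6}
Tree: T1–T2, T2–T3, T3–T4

No — vertex 1 appears in no bag.

A tree decomposition must satisfy three properties: every vertex lies in some bag; for every edge, both endpoints lie together in some bag; and for every vertex, the bags containing it form a connected subtree. Here vertex 1 appears in no bag, so the decomposition is invalid.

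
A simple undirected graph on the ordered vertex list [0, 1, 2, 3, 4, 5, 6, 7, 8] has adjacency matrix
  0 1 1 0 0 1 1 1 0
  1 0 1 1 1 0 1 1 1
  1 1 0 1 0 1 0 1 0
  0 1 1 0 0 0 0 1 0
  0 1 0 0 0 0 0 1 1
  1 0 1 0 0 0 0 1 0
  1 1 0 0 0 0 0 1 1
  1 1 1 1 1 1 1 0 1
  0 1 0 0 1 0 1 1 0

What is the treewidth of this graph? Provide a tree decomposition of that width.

Treewidth 3.
One optimal decomposition is:
Bags: B1 = {0, 1, 6, 7}  B2 = {1, 6, 7, 8}  B3 = {0, 1, 2, 7}  B4 = {1, 4, 7, 8}  B5 = {0, 2, 5, 7}  B6 = {1, 2, 3, 7}
Tree: B1–B2, B1–B3, B2–B4, B3–B5, B3–B6

Each bag holds 4 vertices, so the decomposition has width 3, which upper-bounds the treewidth. Conversely, {0, 1, 2, 7} is a clique of size 4, and the vertices of any clique must share a bag in every tree decomposition; so some bag has ≥ 4 vertices and tw(G) ≥ 3. Therefore the treewidth is 3.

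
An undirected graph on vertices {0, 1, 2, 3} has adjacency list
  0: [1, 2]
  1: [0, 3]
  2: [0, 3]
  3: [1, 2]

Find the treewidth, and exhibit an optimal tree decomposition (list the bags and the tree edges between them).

Treewidth 2.
One optimal decomposition is:
Bags: B1 = {0, 2, 3}  B2 = {0, 1, 3}
Tree: B1–B2

Every bag has size at most 3, so the width is 3 − 1 = 2 and tw(G) ≤ 2. The edges 0–2–3–1–0 form a cycle, so G is not a tree and its treewidth is at least 2. Hence tw(G) = 2 exactly.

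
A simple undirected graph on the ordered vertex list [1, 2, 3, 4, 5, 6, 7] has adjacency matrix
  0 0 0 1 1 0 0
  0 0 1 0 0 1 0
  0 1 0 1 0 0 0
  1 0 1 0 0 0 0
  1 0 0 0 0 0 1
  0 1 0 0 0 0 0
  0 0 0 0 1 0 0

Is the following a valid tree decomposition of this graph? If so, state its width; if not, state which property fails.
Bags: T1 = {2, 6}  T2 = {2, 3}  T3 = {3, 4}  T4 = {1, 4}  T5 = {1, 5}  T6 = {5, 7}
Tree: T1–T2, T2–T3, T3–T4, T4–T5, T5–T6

Yes; width 1.

Vertex coverage: the bags together contain {1, 2, 3, 4, 5, 6, 7}, the full vertex set. Edge coverage: each edge of G has both endpoints in at least one bag. Running intersection: for every vertex, the bags containing it form a connected subtree. All three properties hold, so this is a valid tree decomposition of width max|bag| − 1 = 1, and hence tw(G) ≤ 1.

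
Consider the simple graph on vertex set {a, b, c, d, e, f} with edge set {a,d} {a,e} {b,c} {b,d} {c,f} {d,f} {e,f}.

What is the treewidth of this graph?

2

A width-2 tree decomposition is:
Bags: B1 = {b, c, f}  B2 = {b, d, f}  B3 = {d, e, f}  B4 = {a, d, e}
Tree: B1–B2, B2–B3, B3–B4
Each bag holds 3 vertices, so the decomposition has width 2, which upper-bounds the treewidth. Since c–b–d–f–c is a cycle in G, G is not acyclic. Forests are exactly the graphs of treewidth ≤ 1, so tw(G) ≥ 2. Combining the bounds, tw(G) = 2.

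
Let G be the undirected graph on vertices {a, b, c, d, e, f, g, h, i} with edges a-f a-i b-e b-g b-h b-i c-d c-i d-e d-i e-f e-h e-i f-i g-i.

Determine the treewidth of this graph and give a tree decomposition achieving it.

The largest bag has 3 vertices, giving width 2; this decomposition certifies tw(G) ≤ 2. For the lower bound, the 3 vertices {b, e, h} are pairwise adjacent, and any tree decomposition puts a clique entirely inside one bag — forcing width ≥ 2. The upper and lower bounds meet at 2, so that is the treewidth.

Treewidth 2.
One such decomposition:
Bags: B1 = {d, e, i}  B2 = {e, f, i}  B3 = {c, d, i}  B4 = {b, e, i}  B5 = {a, f, i}  B6 = {b, g, i}  B7 = {b, e, h}
Tree: B1–B2, B1–B3, B2–B4, B2–B5, B4–B6, B4–B7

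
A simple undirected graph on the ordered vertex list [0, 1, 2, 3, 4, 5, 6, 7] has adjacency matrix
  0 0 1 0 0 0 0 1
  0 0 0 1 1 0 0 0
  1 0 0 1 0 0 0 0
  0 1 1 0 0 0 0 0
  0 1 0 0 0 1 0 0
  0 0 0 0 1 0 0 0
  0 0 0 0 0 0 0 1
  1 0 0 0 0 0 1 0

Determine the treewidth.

A width-1 tree decomposition is:
Bags: B1 = {4, 5}  B2 = {1, 4}  B3 = {1, 3}  B4 = {2, 3}  B5 = {0, 2}  B6 = {0, 7}  B7 = {6, 7}
Tree: B1–B2, B2–B3, B3–B4, B4–B5, B5–B6, B6–B7
Every bag has size at most 2, so the width is 2 − 1 = 1 and tw(G) ≤ 1. G has an edge, so its treewidth is at least 1. Hence tw(G) = 1 exactly.

1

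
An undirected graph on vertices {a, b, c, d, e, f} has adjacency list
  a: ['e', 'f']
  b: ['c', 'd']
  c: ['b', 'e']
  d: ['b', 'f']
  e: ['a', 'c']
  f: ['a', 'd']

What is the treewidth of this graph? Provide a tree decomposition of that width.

The largest bag has 3 vertices, giving width 2; this decomposition certifies tw(G) ≤ 2. The edges c–e–a–f–d–b–c form a cycle, so G is not a tree and its treewidth is at least 2. Combining the bounds, tw(G) = 2.

Treewidth 2.
Bags: B1 = {a, c, e}  B2 = {a, c, f}  B3 = {c, d, f}  B4 = {b, c, d}
Tree: B1–B2, B2–B3, B3–B4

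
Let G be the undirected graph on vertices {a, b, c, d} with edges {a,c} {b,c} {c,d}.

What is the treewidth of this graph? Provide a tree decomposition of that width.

Treewidth 1.
Bags: B1 = {c, d}  B2 = {a, c}  B3 = {b, c}
Tree: B1–B2, B1–B3

Every bag has size at most 2, so the width is 2 − 1 = 1 and tw(G) ≤ 1. Since G has at least one edge (e.g. d–c), it is not an edgeless graph, so tw(G) ≥ 1. Combining the bounds, tw(G) = 1.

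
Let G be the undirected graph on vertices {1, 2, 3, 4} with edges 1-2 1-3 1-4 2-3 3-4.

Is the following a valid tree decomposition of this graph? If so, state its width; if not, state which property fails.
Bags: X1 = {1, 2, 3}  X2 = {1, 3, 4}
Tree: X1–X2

Yes; width 2.

Every vertex of G appears in some bag (union = {1, 2, 3, 4}); every edge is covered by a bag; and for each vertex v the set of bags containing v is connected in the bag tree. The decomposition is therefore valid. The largest bag has 3 vertices, so the width is 2.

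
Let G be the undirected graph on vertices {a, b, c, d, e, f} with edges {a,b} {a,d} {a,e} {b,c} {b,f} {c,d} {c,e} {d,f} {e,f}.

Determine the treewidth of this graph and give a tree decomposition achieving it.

Each bag holds 4 vertices, so the decomposition has width 3, which upper-bounds the treewidth. For the lower bound: the 4 vertex sets {a,e}, {c,d}, {b}, {f} are disjoint, each induces a connected subgraph, and every pair is joined by at least one edge of G. Contracting each set to a single vertex therefore yields K_{4} as a minor, and since treewidth is minor-monotone, tw(G) ≥ tw(K_{4}) = 3. Hence tw(G) = 3 exactly.

Treewidth 3.
Bags: B1 = {a, b, d, e}  B2 = {b, c, d, e}  B3 = {b, d, e, f}
Tree: B1–B2, B2–B3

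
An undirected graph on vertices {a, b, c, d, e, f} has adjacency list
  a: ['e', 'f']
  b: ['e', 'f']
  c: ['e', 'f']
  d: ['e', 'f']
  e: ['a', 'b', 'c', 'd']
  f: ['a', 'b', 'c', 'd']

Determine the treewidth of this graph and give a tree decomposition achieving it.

Treewidth 2.
One such decomposition:
Bags: B1 = {d, e, f}  B2 = {c, e, f}  B3 = {a, e, f}  B4 = {b, e, f}
Tree: B1–B2, B2–B3, B3–B4

The largest bag has 3 vertices, giving width 2; this decomposition certifies tw(G) ≤ 2. For the lower bound, G contains the cycle d–f–c–e–d, so G is not a forest; only forests have treewidth ≤ 1, hence tw(G) ≥ 2. Hence tw(G) = 2 exactly.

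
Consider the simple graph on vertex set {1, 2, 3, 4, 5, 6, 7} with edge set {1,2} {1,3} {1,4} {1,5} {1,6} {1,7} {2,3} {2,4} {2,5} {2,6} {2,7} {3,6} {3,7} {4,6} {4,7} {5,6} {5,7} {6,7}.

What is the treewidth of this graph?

A width-4 tree decomposition is:
Bags: B1 = {1, 2, 3, 6, 7}  B2 = {1, 2, 4, 6, 7}  B3 = {1, 2, 5, 6, 7}
Tree: B1–B2, B1–B3
The largest bag has 5 vertices, giving width 4; this decomposition certifies tw(G) ≤ 4. On the other hand G contains the 5-clique {1, 2, 3, 6, 7}. A clique must lie in a single bag of any decomposition, so no decomposition can have width below 4. The upper and lower bounds meet at 4, so that is the treewidth.

4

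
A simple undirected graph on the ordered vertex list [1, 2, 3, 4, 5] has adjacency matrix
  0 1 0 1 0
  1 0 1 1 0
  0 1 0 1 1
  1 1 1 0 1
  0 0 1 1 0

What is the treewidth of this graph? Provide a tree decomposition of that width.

The largest bag has 3 vertices, giving width 2; this decomposition certifies tw(G) ≤ 2. For the lower bound, the 3 vertices {1, 2, 4} are pairwise adjacent, and any tree decomposition puts a clique entirely inside one bag — forcing width ≥ 2. The upper and lower bounds meet at 2, so that is the treewidth.

Treewidth 2.
One optimal decomposition is:
Bags: B1 = {2, 3, 4}  B2 = {3, 4, 5}  B3 = {1, 2, 4}
Tree: B1–B2, B1–B3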